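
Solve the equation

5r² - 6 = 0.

r = -1.0954 or r = 1.0954

Discriminant: (0)² − 4·5·(-6) = 120.
Quadratic formula: r = (0 ± √120) / 10.
So r = √(30)/5 ≈ 1.0954 or r = -√(30)/5 ≈ -1.0954.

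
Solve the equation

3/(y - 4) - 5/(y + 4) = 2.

Multiply both sides by (y - 4)(y + 4):
3(y + 4) - 5(y - 4) = 2(y - 4)(y + 4).
Expand and collect terms: 2y^2 + 2y - 64 = 0.
By the quadratic formula, y = (-2 +/- sqrt(516)) / 4, so y ~= 5.1789 or y ~= -6.1789.
Neither value makes a denominator zero (y != 4, y != -4), so both are valid.

y = -6.1789 or y = 5.1789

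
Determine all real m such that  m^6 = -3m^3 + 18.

m = -1.8171 or m = 1.4422

Let u = m^3. The equation becomes u^2 + 3u - 18 = 0.
Factor: (u + 6)(u - 3) = 0, so u = -6 or u = 3.
m^3 = -6 gives m = -(6)^(1/3) ~= -1.8171.
m^3 = 3 gives m = (3)^(1/3) ~= 1.4422.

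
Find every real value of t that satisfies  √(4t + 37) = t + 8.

t = -3

Square both sides: 4t + 37 = (t + 8)².
Expand and rearrange: t² + 12t + 27 = 0.
Solving gives t = -3 or t = -9.
Check each candidate in the original equation:
  t = -3: √(25) = 5, while t + 8 = 5 — valid.
  t = -9: √(1) = 1, while t + 8 = -1 — extraneous.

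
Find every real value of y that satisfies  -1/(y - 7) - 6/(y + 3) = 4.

Multiply both sides by (y - 7)(y + 3):
-(y + 3) - 6(y - 7) = 4(y - 7)(y + 3).
Expand and collect terms: 4y² - 9y - 123 = 0.
By the quadratic formula, y = (9 ± √2049) / 8, so y ≈ 6.7832 or y ≈ -4.5332.
Neither value makes a denominator zero (y ≠ 7, y ≠ -3), so both are valid.

y = -4.5332 or y = 6.7832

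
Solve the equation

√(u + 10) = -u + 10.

Square both sides: u + 10 = (-u + 10)².
Expand and rearrange: u² - 21u + 90 = 0.
Solving gives u = 15 or u = 6.
Check each candidate in the original equation:
  u = 15: √(25) = 5, while -u + 10 = -5 — extraneous.
  u = 6: √(16) = 4, while -u + 10 = 4 — valid.

u = 6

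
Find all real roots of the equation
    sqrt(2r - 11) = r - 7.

Square both sides: 2r - 11 = (r - 7)^2.
Expand and rearrange: r^2 - 16r + 60 = 0.
Solving gives r = 10 or r = 6.
Check each candidate in the original equation:
  r = 10: sqrt(9) = 3, while r - 7 = 3 — valid.
  r = 6: sqrt(1) = 1, while r - 7 = -1 — extraneous.

r = 10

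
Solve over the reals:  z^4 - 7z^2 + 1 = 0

z = -2.618 or z = -0.382 or z = 0.382 or z = 2.618

Let u = z^2. The equation becomes u^2 - 7u + 1 = 0.
By the quadratic formula, u = 3*sqrt(5)/2 + 7/2 or u = 7/2 - 3*sqrt(5)/2.
z^2 = 3*sqrt(5)/2 + 7/2 gives z = +/-(sqrt(5)/2 + 3/2) ~= +/-2.618.
z^2 = 7/2 - 3*sqrt(5)/2 gives z = +/-(3/2 - sqrt(5)/2) ~= +/-0.382.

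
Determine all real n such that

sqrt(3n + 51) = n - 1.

n = 10

Square both sides: 3n + 51 = (n - 1)^2.
Expand and rearrange: n^2 - 5n - 50 = 0.
Solving gives n = 10 or n = -5.
Check each candidate in the original equation:
  n = 10: sqrt(81) = 9, while n - 1 = 9 — valid.
  n = -5: sqrt(36) = 6, while n - 1 = -6 — extraneous.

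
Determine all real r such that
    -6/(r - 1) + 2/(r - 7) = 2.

Multiply both sides by (r - 1)(r - 7):
-6(r - 7) + 2(r - 1) = 2(r - 1)(r - 7).
Expand and collect terms: 2r² - 12r - 26 = 0.
By the quadratic formula, r = (12 ± √352) / 4, so r ≈ 7.6904 or r ≈ -1.6904.
Neither value makes a denominator zero (r ≠ 1, r ≠ 7), so both are valid.

r = -1.6904 or r = 7.6904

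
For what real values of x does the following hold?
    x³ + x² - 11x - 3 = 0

x = -3.7321 or x = -0.2679 or x = 3

Possible rational roots are divisors of -3. Testing x = 3 gives 0, so (x - 3) is a factor.
Divide: x³ + x² - 11x - 3 = (x - 3)(x² + 4x + 1).
Apply the quadratic formula to x² + 4x + 1 = 0: x = (-4 ± √12)/2, i.e. x ≈ -0.2679 or x ≈ -3.7321.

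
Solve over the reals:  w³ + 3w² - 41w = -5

w = -8.1231 or w = 0.1231 or w = 5

Rearrange: w³ + 3w² - 41w + 5 = 0.
Possible rational roots are divisors of 5. Testing w = 5 gives 0, so (w - 5) is a factor.
Divide: w³ + 3w² - 41w + 5 = (w - 5)(w² + 8w - 1).
Apply the quadratic formula to w² + 8w - 1 = 0: w = (-8 ± √68)/2, i.e. w ≈ 0.1231 or w ≈ -8.1231.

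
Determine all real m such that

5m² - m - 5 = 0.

Discriminant: (-1)² − 4·5·(-5) = 101.
Quadratic formula: m = (1 ± √101) / 10.
So m = 1/10 + √(101)/10 ≈ 1.105 or m = 1/10 - √(101)/10 ≈ -0.905.

m = -0.905 or m = 1.105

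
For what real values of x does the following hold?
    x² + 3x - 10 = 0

x = -5 or x = 2

Factor: (x - 2)(x + 5) = 0.
So x = 2 or x = -5.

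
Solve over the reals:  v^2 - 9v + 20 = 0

Factor: (v - 4)(v - 5) = 0.
So v = 4 or v = 5.

v = 4 or v = 5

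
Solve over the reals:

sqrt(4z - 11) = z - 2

z = 3 or z = 5

Square both sides: 4z - 11 = (z - 2)^2.
Expand and rearrange: z^2 - 8z + 15 = 0.
Solving gives z = 5 or z = 3.
Check each candidate in the original equation:
  z = 5: sqrt(9) = 3, while z - 2 = 3 — valid.
  z = 3: sqrt(1) = 1, while z - 2 = 1 — valid.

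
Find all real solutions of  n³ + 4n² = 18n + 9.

Rearrange: n³ + 4n² - 18n - 9 = 0.
Possible rational roots are divisors of -9. Testing n = 3 gives 0, so (n - 3) is a factor.
Divide: n³ + 4n² - 18n - 9 = (n - 3)(n² + 7n + 3).
Apply the quadratic formula to n² + 7n + 3 = 0: n = (-7 ± √37)/2, i.e. n ≈ -0.4586 or n ≈ -6.5414.

n = -6.5414 or n = -0.4586 or n = 3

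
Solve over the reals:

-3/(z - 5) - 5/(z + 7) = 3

Multiply both sides by (z - 5)(z + 7):
-3(z + 7) - 5(z - 5) = 3(z - 5)(z + 7).
Expand and collect terms: 3z² + 14z - 109 = 0.
By the quadratic formula, z = (-14 ± √1504) / 6, so z ≈ 4.1302 or z ≈ -8.7969.
Neither value makes a denominator zero (z ≠ 5, z ≠ -7), so both are valid.

z = -8.7969 or z = 4.1302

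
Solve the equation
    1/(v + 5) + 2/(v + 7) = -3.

v = -7.7583 or v = -5.2417

Multiply both sides by (v + 5)(v + 7):
(v + 7) + 2(v + 5) = -3(v + 5)(v + 7).
Expand and collect terms: -3v² - 39v - 122 = 0.
By the quadratic formula, v = (39 ± √57) / -6, so v ≈ -7.7583 or v ≈ -5.2417.
Neither value makes a denominator zero (v ≠ -5, v ≠ -7), so both are valid.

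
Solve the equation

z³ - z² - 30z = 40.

z = -4 or z = -1.5311 or z = 6.5311

Rearrange: z³ - z² - 30z - 40 = 0.
Possible rational roots are divisors of -40. Testing z = -4 gives 0, so (z + 4) is a factor.
Divide: z³ - z² - 30z - 40 = (z + 4)(z² - 5z - 10).
Apply the quadratic formula to z² - 5z - 10 = 0: z = (5 ± √65)/2, i.e. z ≈ 6.5311 or z ≈ -1.5311.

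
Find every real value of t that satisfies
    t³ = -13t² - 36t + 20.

Rearrange: t³ + 13t² + 36t - 20 = 0.
Possible rational roots are divisors of -20. Testing t = -5 gives 0, so (t + 5) is a factor.
Divide: t³ + 13t² + 36t - 20 = (t + 5)(t² + 8t - 4).
Apply the quadratic formula to t² + 8t - 4 = 0: t = (-8 ± √80)/2, i.e. t ≈ 0.4721 or t ≈ -8.4721.

t = -8.4721 or t = -5 or t = 0.4721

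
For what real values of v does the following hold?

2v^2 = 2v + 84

Bring every term to one side: 2v^2 - 2v - 84 = 0.
Factor: 2(v - 7)(v + 6) = 0.
So v = 7 or v = -6.

v = -6 or v = 7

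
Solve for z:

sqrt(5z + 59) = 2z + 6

z = 1

Square both sides: 5z + 59 = (2z + 6)^2.
Expand and rearrange: 4z^2 + 19z - 23 = 0.
Solving gives z = 1 or z = -5.75.
Check each candidate in the original equation:
  z = 1: sqrt(64) = 8, while 2z + 6 = 8 — valid.
  z = -5.75: sqrt(30.25) = 5.5, while 2z + 6 = -5.5 — extraneous.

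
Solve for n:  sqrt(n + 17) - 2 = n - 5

n = 8

Isolate the radical: sqrt(n + 17) = n - 3.
Square both sides: n + 17 = (n - 3)^2.
Expand and rearrange: n^2 - 7n - 8 = 0.
Solving gives n = 8 or n = -1.
Check each candidate in the original equation:
  n = 8: sqrt(25) = 5, while n - 3 = 5 — valid.
  n = -1: sqrt(16) = 4, while n - 3 = -4 — extraneous.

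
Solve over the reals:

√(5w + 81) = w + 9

w = 0

Square both sides: 5w + 81 = (w + 9)².
Expand and rearrange: w² + 13w = 0.
Solving gives w = 0 or w = -13.
Check each candidate in the original equation:
  w = 0: √(81) = 9, while w + 9 = 9 — valid.
  w = -13: √(16) = 4, while w + 9 = -4 — extraneous.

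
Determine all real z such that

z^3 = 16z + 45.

Rearrange: z^3 - 16z - 45 = 0.
Possible rational roots are divisors of -45. Testing z = 5 gives 0, so (z - 5) is a factor.
Divide: z^3 - 16z - 45 = (z - 5)(z^2 + 5z + 9).
The quadratic z^2 + 5z + 9 has discriminant -11 < 0, so no further real roots.

z = 5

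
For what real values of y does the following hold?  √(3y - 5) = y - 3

Square both sides: 3y - 5 = (y - 3)².
Expand and rearrange: y² - 9y + 14 = 0.
Solving gives y = 7 or y = 2.
Check each candidate in the original equation:
  y = 7: √(16) = 4, while y - 3 = 4 — valid.
  y = 2: √(1) = 1, while y - 3 = -1 — extraneous.

y = 7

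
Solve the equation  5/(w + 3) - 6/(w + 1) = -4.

Multiply both sides by (w + 3)(w + 1):
5(w + 1) - 6(w + 3) = -4(w + 3)(w + 1).
Expand and collect terms: -4w^2 - 15w + 1 = 0.
By the quadratic formula, w = (15 +/- sqrt(241)) / -8, so w ~= -3.8155 or w ~= 0.0655.
Neither value makes a denominator zero (w != -3, w != -1), so both are valid.

w = -3.8155 or w = 0.0655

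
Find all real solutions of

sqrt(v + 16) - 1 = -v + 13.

Isolate the radical: sqrt(v + 16) = -v + 14.
Square both sides: v + 16 = (-v + 14)^2.
Expand and rearrange: v^2 - 29v + 180 = 0.
Solving gives v = 20 or v = 9.
Check each candidate in the original equation:
  v = 20: sqrt(36) = 6, while -v + 14 = -6 — extraneous.
  v = 9: sqrt(25) = 5, while -v + 14 = 5 — valid.

v = 9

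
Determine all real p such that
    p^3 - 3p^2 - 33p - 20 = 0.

Possible rational roots are divisors of -20. Testing p = -4 gives 0, so (p + 4) is a factor.
Divide: p^3 - 3p^2 - 33p - 20 = (p + 4)(p^2 - 7p - 5).
Apply the quadratic formula to p^2 - 7p - 5 = 0: p = (7 +/- sqrt(69))/2, i.e. p ~= 7.6533 or p ~= -0.6533.

p = -4 or p = -0.6533 or p = 7.6533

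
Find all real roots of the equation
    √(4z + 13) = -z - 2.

z = -3

Square both sides: 4z + 13 = (-z - 2)².
Expand and rearrange: z² - 9 = 0.
Solving gives z = 3 or z = -3.
Check each candidate in the original equation:
  z = 3: √(25) = 5, while -z - 2 = -5 — extraneous.
  z = -3: √(1) = 1, while -z - 2 = 1 — valid.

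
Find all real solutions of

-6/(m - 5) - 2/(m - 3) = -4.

m = 3.2679 or m = 6.7321

Multiply both sides by (m - 5)(m - 3):
-6(m - 3) - 2(m - 5) = -4(m - 5)(m - 3).
Expand and collect terms: -4m^2 + 40m - 88 = 0.
By the quadratic formula, m = (-40 +/- sqrt(192)) / -8, so m ~= 3.2679 or m ~= 6.7321.
Neither value makes a denominator zero (m != 5, m != 3), so both are valid.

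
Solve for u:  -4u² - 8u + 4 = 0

u = -2.4142 or u = 0.4142

Discriminant: (-8)² − 4·(-4)·4 = 128.
Quadratic formula: u = (8 ± √128) / (-8).
So u = -√(2) - 1 ≈ -2.4142 or u = -1 + √(2) ≈ 0.4142.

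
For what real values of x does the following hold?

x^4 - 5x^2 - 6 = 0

x = -2.4495 or x = 2.4495

Let u = x^2. The equation becomes u^2 - 5u - 6 = 0.
Factor: (u - 6)(u + 1) = 0, so u = 6 or u = -1.
x^2 = 6 gives x = +/-sqrt(6) ~= +/-2.4495.
x^2 = -1 < 0 has no real solution.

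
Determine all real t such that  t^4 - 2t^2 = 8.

t = -2 or t = 2

Let u = t^2. The equation becomes u^2 - 2u - 8 = 0.
Factor: (u - 4)(u + 2) = 0, so u = 4 or u = -2.
t^2 = 4 gives t = +/-2.
t^2 = -2 < 0 has no real solution.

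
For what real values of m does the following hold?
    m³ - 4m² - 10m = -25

Rearrange: m³ - 4m² - 10m + 25 = 0.
Possible rational roots are divisors of 25. Testing m = 5 gives 0, so (m - 5) is a factor.
Divide: m³ - 4m² - 10m + 25 = (m - 5)(m² + m - 5).
Apply the quadratic formula to m² + m - 5 = 0: m = (-1 ± √21)/2, i.e. m ≈ 1.7913 or m ≈ -2.7913.

m = -2.7913 or m = 1.7913 or m = 5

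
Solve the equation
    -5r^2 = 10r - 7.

Rearrange to standard form: -5r^2 - 10r + 7 = 0.
Discriminant: (-10)^2 - 4*(-5)*7 = 240.
Quadratic formula: r = (10 +/- sqrt(240)) / (-10).
So r = -2*sqrt(15)/5 - 1 ~= -2.5492 or r = -1 + 2*sqrt(15)/5 ~= 0.5492.

r = -2.5492 or r = 0.5492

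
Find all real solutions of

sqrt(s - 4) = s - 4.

s = 4 or s = 5

Square both sides: s - 4 = (s - 4)^2.
Expand and rearrange: s^2 - 9s + 20 = 0.
Solving gives s = 5 or s = 4.
Check each candidate in the original equation:
  s = 5: sqrt(1) = 1, while s - 4 = 1 — valid.
  s = 4: sqrt(0) = 0, while s - 4 = 0 — valid.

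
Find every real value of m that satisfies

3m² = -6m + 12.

m = -3.2361 or m = 1.2361

Rearrange to standard form: 3m² + 6m - 12 = 0.
Discriminant: (6)² − 4·3·(-12) = 180.
Quadratic formula: m = (-6 ± √180) / 6.
So m = -1 + √(5) ≈ 1.2361 or m = -√(5) - 1 ≈ -3.2361.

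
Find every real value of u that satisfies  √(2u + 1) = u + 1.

Square both sides: 2u + 1 = (u + 1)².
Expand and rearrange: u² = 0.
This gives the repeated root u = 0.
Check in the original equation:
  u = 0: √(1) = 1, while u + 1 = 1 — valid.

u = 0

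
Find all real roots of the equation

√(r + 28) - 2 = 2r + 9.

Isolate the radical: √(r + 28) = 2r + 11.
Square both sides: r + 28 = (2r + 11)².
Expand and rearrange: 4r² + 43r + 93 = 0.
Solving gives r = -3 or r = -7.75.
Check each candidate in the original equation:
  r = -3: √(25) = 5, while 2r + 11 = 5 — valid.
  r = -7.75: √(20.25) = 4.5, while 2r + 11 = -4.5 — extraneous.

r = -3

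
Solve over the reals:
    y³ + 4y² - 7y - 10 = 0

Possible rational roots are divisors of -10. Testing y = -5 gives 0, so (y + 5) is a factor.
Divide: y³ + 4y² - 7y - 10 = (y + 5)(y² - y - 2).
Factor the quadratic: y = 2 or y = -1.

y = -5 or y = -1 or y = 2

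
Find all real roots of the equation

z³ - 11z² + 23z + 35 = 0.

Possible rational roots are divisors of 35. Testing z = 5 gives 0, so (z - 5) is a factor.
Divide: z³ - 11z² + 23z + 35 = (z - 5)(z² - 6z - 7).
Factor the quadratic: z = 7 or z = -1.

z = -1 or z = 5 or z = 7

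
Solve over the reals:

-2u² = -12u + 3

u = 0.2614 or u = 5.7386

Rearrange to standard form: -2u² + 12u - 3 = 0.
Discriminant: (12)² − 4·(-2)·(-3) = 120.
Quadratic formula: u = (-12 ± √120) / (-4).
So u = 3 - √(30)/2 ≈ 0.2614 or u = √(30)/2 + 3 ≈ 5.7386.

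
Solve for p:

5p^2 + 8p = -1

p = -1.4633 or p = -0.1367

Rearrange to standard form: 5p^2 + 8p + 1 = 0.
Discriminant: (8)^2 - 4*5*1 = 44.
Quadratic formula: p = (-8 +/- sqrt(44)) / 10.
So p = -4/5 + sqrt(11)/5 ~= -0.1367 or p = -4/5 - sqrt(11)/5 ~= -1.4633.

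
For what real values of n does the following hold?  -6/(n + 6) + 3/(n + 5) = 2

Multiply both sides by (n + 6)(n + 5):
-6(n + 5) + 3(n + 6) = 2(n + 6)(n + 5).
Expand and collect terms: 2n^2 + 25n + 72 = 0.
Factor or apply the quadratic formula: n = -4.5 or n = -8.
Neither value makes a denominator zero (n != -6, n != -5), so both are valid.

n = -8 or n = -4.5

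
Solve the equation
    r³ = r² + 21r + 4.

Rearrange: r³ - r² - 21r - 4 = 0.
Possible rational roots are divisors of -4. Testing r = -4 gives 0, so (r + 4) is a factor.
Divide: r³ - r² - 21r - 4 = (r + 4)(r² - 5r - 1).
Apply the quadratic formula to r² - 5r - 1 = 0: r = (5 ± √29)/2, i.e. r ≈ 5.1926 or r ≈ -0.1926.

r = -4 or r = -0.1926 or r = 5.1926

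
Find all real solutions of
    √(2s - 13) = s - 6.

Square both sides: 2s - 13 = (s - 6)².
Expand and rearrange: s² - 14s + 49 = 0.
This gives the repeated root s = 7.
Check in the original equation:
  s = 7: √(1) = 1, while s - 6 = 1 — valid.

s = 7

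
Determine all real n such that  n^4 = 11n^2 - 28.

n = -2.6458 or n = -2 or n = 2 or n = 2.6458

Let u = n^2. The equation becomes u^2 - 11u + 28 = 0.
Factor: (u - 7)(u - 4) = 0, so u = 7 or u = 4.
n^2 = 7 gives n = +/-sqrt(7) ~= +/-2.6458.
n^2 = 4 gives n = +/-2.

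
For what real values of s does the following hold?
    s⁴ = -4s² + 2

s = -0.6704 or s = 0.6704

Let u = s². The equation becomes u² + 4u - 2 = 0.
By the quadratic formula, u = -2 + √(6) or u = -√(6) - 2.
s² = -2 + √(6) gives s = ±√(-2 + √(6)) ≈ ±0.6704.
s² = -√(6) - 2 < 0 has no real solution.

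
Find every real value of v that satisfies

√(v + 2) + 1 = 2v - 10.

v = 7

Isolate the radical: √(v + 2) = 2v - 11.
Square both sides: v + 2 = (2v - 11)².
Expand and rearrange: 4v² - 45v + 119 = 0.
Solving gives v = 7 or v = 4.25.
Check each candidate in the original equation:
  v = 7: √(9) = 3, while 2v - 11 = 3 — valid.
  v = 4.25: √(6.25) = 2.5, while 2v - 11 = -2.5 — extraneous.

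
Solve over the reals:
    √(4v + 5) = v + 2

v = -1 or v = 1

Square both sides: 4v + 5 = (v + 2)².
Expand and rearrange: v² - 1 = 0.
Solving gives v = 1 or v = -1.
Check each candidate in the original equation:
  v = 1: √(9) = 3, while v + 2 = 3 — valid.
  v = -1: √(1) = 1, while v + 2 = 1 — valid.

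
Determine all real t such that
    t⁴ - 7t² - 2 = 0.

t = -2.6972 or t = 2.6972

Let u = t². The equation becomes u² - 7u - 2 = 0.
By the quadratic formula, u = 7/2 + √(57)/2 or u = 7/2 - √(57)/2.
t² = 7/2 + √(57)/2 gives t = ±√(7/2 + √(57)/2) ≈ ±2.6972.
t² = 7/2 - √(57)/2 < 0 has no real solution.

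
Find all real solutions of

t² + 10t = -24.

t = -6 or t = -4

Bring every term to one side: t² + 10t + 24 = 0.
Factor: (t + 4)(t + 6) = 0.
So t = -4 or t = -6.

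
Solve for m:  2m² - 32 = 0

Factor: 2(m - 4)(m + 4) = 0.
So m = 4 or m = -4.

m = -4 or m = 4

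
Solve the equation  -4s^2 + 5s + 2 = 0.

s = -0.3187 or s = 1.5687

Discriminant: (5)^2 - 4*(-4)*2 = 57.
Quadratic formula: s = (-5 +/- sqrt(57)) / (-8).
So s = 5/8 - sqrt(57)/8 ~= -0.3187 or s = 5/8 + sqrt(57)/8 ~= 1.5687.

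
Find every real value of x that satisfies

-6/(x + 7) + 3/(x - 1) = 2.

x = -9.629 or x = 2.129

Multiply both sides by (x + 7)(x - 1):
-6(x - 1) + 3(x + 7) = 2(x + 7)(x - 1).
Expand and collect terms: 2x^2 + 15x - 41 = 0.
By the quadratic formula, x = (-15 +/- sqrt(553)) / 4, so x ~= 2.129 or x ~= -9.629.
Neither value makes a denominator zero (x != -7, x != 1), so both are valid.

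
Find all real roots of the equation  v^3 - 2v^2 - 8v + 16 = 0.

v = -2.8284 or v = 2 or v = 2.8284

Possible rational roots are divisors of 16. Testing v = 2 gives 0, so (v - 2) is a factor.
Divide: v^3 - 2v^2 - 8v + 16 = (v - 2)(v^2 - 8).
Apply the quadratic formula to v^2 - 8 = 0: v = (0 +/- sqrt(32))/2, i.e. v ~= 2.8284 or v ~= -2.8284.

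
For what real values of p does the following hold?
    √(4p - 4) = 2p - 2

Square both sides: 4p - 4 = (2p - 2)².
Expand and rearrange: 4p² - 12p + 8 = 0.
Solving gives p = 2 or p = 1.
Check each candidate in the original equation:
  p = 2: √(4) = 2, while 2p - 2 = 2 — valid.
  p = 1: √(0) = 0, while 2p - 2 = 0 — valid.

p = 1 or p = 2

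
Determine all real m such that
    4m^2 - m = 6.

Rearrange to standard form: 4m^2 - m - 6 = 0.
Discriminant: (-1)^2 - 4*4*(-6) = 97.
Quadratic formula: m = (1 +/- sqrt(97)) / 8.
So m = 1/8 + sqrt(97)/8 ~= 1.3561 or m = 1/8 - sqrt(97)/8 ~= -1.1061.

m = -1.1061 or m = 1.3561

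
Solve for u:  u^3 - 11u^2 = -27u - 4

Rearrange: u^3 - 11u^2 + 27u + 4 = 0.
Possible rational roots are divisors of 4. Testing u = 4 gives 0, so (u - 4) is a factor.
Divide: u^3 - 11u^2 + 27u + 4 = (u - 4)(u^2 - 7u - 1).
Apply the quadratic formula to u^2 - 7u - 1 = 0: u = (7 +/- sqrt(53))/2, i.e. u ~= 7.1401 or u ~= -0.1401.

u = -0.1401 or u = 4 or u = 7.1401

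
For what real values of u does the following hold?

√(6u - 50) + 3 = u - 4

u = 9 or u = 11

Isolate the radical: √(6u - 50) = u - 7.
Square both sides: 6u - 50 = (u - 7)².
Expand and rearrange: u² - 20u + 99 = 0.
Solving gives u = 11 or u = 9.
Check each candidate in the original equation:
  u = 11: √(16) = 4, while u - 7 = 4 — valid.
  u = 9: √(4) = 2, while u - 7 = 2 — valid.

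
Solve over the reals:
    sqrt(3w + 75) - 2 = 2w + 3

w = 2

Isolate the radical: sqrt(3w + 75) = 2w + 5.
Square both sides: 3w + 75 = (2w + 5)^2.
Expand and rearrange: 4w^2 + 17w - 50 = 0.
Solving gives w = 2 or w = -6.25.
Check each candidate in the original equation:
  w = 2: sqrt(81) = 9, while 2w + 5 = 9 — valid.
  w = -6.25: sqrt(56.25) = 7.5, while 2w + 5 = -7.5 — extraneous.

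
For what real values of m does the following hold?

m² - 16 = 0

m = -4 or m = 4

Factor: (m + 4)(m - 4) = 0.
So m = -4 or m = 4.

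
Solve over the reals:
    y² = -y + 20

Bring every term to one side: y² + y - 20 = 0.
Factor: (y - 4)(y + 5) = 0.
So y = 4 or y = -5.

y = -5 or y = 4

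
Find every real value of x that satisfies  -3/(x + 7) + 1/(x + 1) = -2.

x = -5.3028 or x = -1.6972

Multiply both sides by (x + 7)(x + 1):
-3(x + 1) + (x + 7) = -2(x + 7)(x + 1).
Expand and collect terms: -2x^2 - 14x - 18 = 0.
By the quadratic formula, x = (14 +/- sqrt(52)) / -4, so x ~= -5.3028 or x ~= -1.6972.
Neither value makes a denominator zero (x != -7, x != -1), so both are valid.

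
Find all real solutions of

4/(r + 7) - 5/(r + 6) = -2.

r = -7.8508 or r = -4.6492

Multiply both sides by (r + 7)(r + 6):
4(r + 6) - 5(r + 7) = -2(r + 7)(r + 6).
Expand and collect terms: -2r² - 25r - 73 = 0.
By the quadratic formula, r = (25 ± √41) / -4, so r ≈ -7.8508 or r ≈ -4.6492.
Neither value makes a denominator zero (r ≠ -7, r ≠ -6), so both are valid.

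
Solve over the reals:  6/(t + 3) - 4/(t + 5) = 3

Multiply both sides by (t + 3)(t + 5):
6(t + 5) - 4(t + 3) = 3(t + 3)(t + 5).
Expand and collect terms: 3t² + 22t + 27 = 0.
By the quadratic formula, t = (-22 ± √160) / 6, so t ≈ -1.5585 or t ≈ -5.7749.
Neither value makes a denominator zero (t ≠ -3, t ≠ -5), so both are valid.

t = -5.7749 or t = -1.5585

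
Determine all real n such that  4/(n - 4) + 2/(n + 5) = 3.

Multiply both sides by (n - 4)(n + 5):
4(n + 5) + 2(n - 4) = 3(n - 4)(n + 5).
Expand and collect terms: 3n² - 3n - 72 = 0.
By the quadratic formula, n = (3 ± √873) / 6, so n ≈ 5.4244 or n ≈ -4.4244.
Neither value makes a denominator zero (n ≠ 4, n ≠ -5), so both are valid.

n = -4.4244 or n = 5.4244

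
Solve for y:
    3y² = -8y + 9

Rearrange to standard form: 3y² + 8y - 9 = 0.
Discriminant: (8)² − 4·3·(-9) = 172.
Quadratic formula: y = (-8 ± √172) / 6.
So y = -4/3 + √(43)/3 ≈ 0.8525 or y = -√(43)/3 - 4/3 ≈ -3.5191.

y = -3.5191 or y = 0.8525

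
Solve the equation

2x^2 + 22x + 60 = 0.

Factor: 2(x + 6)(x + 5) = 0.
So x = -6 or x = -5.

x = -6 or x = -5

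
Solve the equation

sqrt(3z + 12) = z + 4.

z = -4 or z = -1

Square both sides: 3z + 12 = (z + 4)^2.
Expand and rearrange: z^2 + 5z + 4 = 0.
Solving gives z = -1 or z = -4.
Check each candidate in the original equation:
  z = -1: sqrt(9) = 3, while z + 4 = 3 — valid.
  z = -4: sqrt(0) = 0, while z + 4 = 0 — valid.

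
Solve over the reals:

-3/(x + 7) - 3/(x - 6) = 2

Multiply both sides by (x + 7)(x - 6):
-3(x - 6) - 3(x + 7) = 2(x + 7)(x - 6).
Expand and collect terms: 2x^2 + 8x - 81 = 0.
By the quadratic formula, x = (-8 +/- sqrt(712)) / 4, so x ~= 4.6708 or x ~= -8.6708.
Neither value makes a denominator zero (x != -7, x != 6), so both are valid.

x = -8.6708 or x = 4.6708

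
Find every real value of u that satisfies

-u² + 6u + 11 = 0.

u = -1.4721 or u = 7.4721

Discriminant: (6)² − 4·(-1)·11 = 80.
Quadratic formula: u = (-6 ± √80) / (-2).
So u = 3 - 2·√(5) ≈ -1.4721 or u = 3 + 2·√(5) ≈ 7.4721.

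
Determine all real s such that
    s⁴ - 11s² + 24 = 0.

Let u = s². The equation becomes u² - 11u + 24 = 0.
Factor: (u - 3)(u - 8) = 0, so u = 3 or u = 8.
s² = 3 gives s = ±√(3) ≈ ±1.7321.
s² = 8 gives s = ±2·√(2) ≈ ±2.8284.

s = -2.8284 or s = -1.7321 or s = 1.7321 or s = 2.8284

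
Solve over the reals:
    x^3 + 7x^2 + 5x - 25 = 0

Possible rational roots are divisors of -25. Testing x = -5 gives 0, so (x + 5) is a factor.
Divide: x^3 + 7x^2 + 5x - 25 = (x + 5)(x^2 + 2x - 5).
Apply the quadratic formula to x^2 + 2x - 5 = 0: x = (-2 +/- sqrt(24))/2, i.e. x ~= 1.4495 or x ~= -3.4495.

x = -5 or x = -3.4495 or x = 1.4495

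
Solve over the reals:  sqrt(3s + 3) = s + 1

Square both sides: 3s + 3 = (s + 1)^2.
Expand and rearrange: s^2 - s - 2 = 0.
Solving gives s = 2 or s = -1.
Check each candidate in the original equation:
  s = 2: sqrt(9) = 3, while s + 1 = 3 — valid.
  s = -1: sqrt(0) = 0, while s + 1 = 0 — valid.

s = -1 or s = 2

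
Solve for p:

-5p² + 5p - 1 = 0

Discriminant: (5)² − 4·(-5)·(-1) = 5.
Quadratic formula: p = (-5 ± √5) / (-10).
So p = 1/2 - √(5)/10 ≈ 0.2764 or p = √(5)/10 + 1/2 ≈ 0.7236.

p = 0.2764 or p = 0.7236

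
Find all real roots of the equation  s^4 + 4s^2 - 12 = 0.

s = -1.4142 or s = 1.4142

Let u = s^2. The equation becomes u^2 + 4u - 12 = 0.
Factor: (u + 6)(u - 2) = 0, so u = -6 or u = 2.
s^2 = -6 < 0 has no real solution.
s^2 = 2 gives s = +/-sqrt(2) ~= +/-1.4142.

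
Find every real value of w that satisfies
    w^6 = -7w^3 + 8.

Let u = w^3. The equation becomes u^2 + 7u - 8 = 0.
Factor: (u - 1)(u + 8) = 0, so u = 1 or u = -8.
w^3 = 1 gives w = 1.
w^3 = -8 gives w = -2.

w = -2 or w = 1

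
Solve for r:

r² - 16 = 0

r = -4 or r = 4

Factor: (r + 4)(r - 4) = 0.
So r = -4 or r = 4.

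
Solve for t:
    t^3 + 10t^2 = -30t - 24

t = -4.7321 or t = -4 or t = -1.2679

Rearrange: t^3 + 10t^2 + 30t + 24 = 0.
Possible rational roots are divisors of 24. Testing t = -4 gives 0, so (t + 4) is a factor.
Divide: t^3 + 10t^2 + 30t + 24 = (t + 4)(t^2 + 6t + 6).
Apply the quadratic formula to t^2 + 6t + 6 = 0: t = (-6 +/- sqrt(12))/2, i.e. t ~= -1.2679 or t ~= -4.7321.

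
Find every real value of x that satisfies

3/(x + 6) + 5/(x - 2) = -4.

x = -6.873 or x = 0.873

Multiply both sides by (x + 6)(x - 2):
3(x - 2) + 5(x + 6) = -4(x + 6)(x - 2).
Expand and collect terms: -4x² - 24x + 24 = 0.
By the quadratic formula, x = (24 ± √960) / -8, so x ≈ -6.873 or x ≈ 0.873.
Neither value makes a denominator zero (x ≠ -6, x ≠ 2), so both are valid.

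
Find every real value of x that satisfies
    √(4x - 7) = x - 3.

x = 8

Square both sides: 4x - 7 = (x - 3)².
Expand and rearrange: x² - 10x + 16 = 0.
Solving gives x = 8 or x = 2.
Check each candidate in the original equation:
  x = 8: √(25) = 5, while x - 3 = 5 — valid.
  x = 2: √(1) = 1, while x - 3 = -1 — extraneous.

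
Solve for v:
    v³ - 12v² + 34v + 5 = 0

Possible rational roots are divisors of 5. Testing v = 5 gives 0, so (v - 5) is a factor.
Divide: v³ - 12v² + 34v + 5 = (v - 5)(v² - 7v - 1).
Apply the quadratic formula to v² - 7v - 1 = 0: v = (7 ± √53)/2, i.e. v ≈ 7.1401 or v ≈ -0.1401.

v = -0.1401 or v = 5 or v = 7.1401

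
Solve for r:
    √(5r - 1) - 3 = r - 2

Isolate the radical: √(5r - 1) = r + 1.
Square both sides: 5r - 1 = (r + 1)².
Expand and rearrange: r² - 3r + 2 = 0.
Solving gives r = 2 or r = 1.
Check each candidate in the original equation:
  r = 2: √(9) = 3, while r + 1 = 3 — valid.
  r = 1: √(4) = 2, while r + 1 = 2 — valid.

r = 1 or r = 2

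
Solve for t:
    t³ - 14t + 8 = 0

t = -4 or t = 0.5858 or t = 3.4142

Possible rational roots are divisors of 8. Testing t = -4 gives 0, so (t + 4) is a factor.
Divide: t³ - 14t + 8 = (t + 4)(t² - 4t + 2).
Apply the quadratic formula to t² - 4t + 2 = 0: t = (4 ± √8)/2, i.e. t ≈ 3.4142 or t ≈ 0.5858.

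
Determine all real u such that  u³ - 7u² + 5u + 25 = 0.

Possible rational roots are divisors of 25. Testing u = 5 gives 0, so (u - 5) is a factor.
Divide: u³ - 7u² + 5u + 25 = (u - 5)(u² - 2u - 5).
Apply the quadratic formula to u² - 2u - 5 = 0: u = (2 ± √24)/2, i.e. u ≈ 3.4495 or u ≈ -1.4495.

u = -1.4495 or u = 3.4495 or u = 5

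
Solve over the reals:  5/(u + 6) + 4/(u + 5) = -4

u = -7.9059 or u = -5.3441

Multiply both sides by (u + 6)(u + 5):
5(u + 5) + 4(u + 6) = -4(u + 6)(u + 5).
Expand and collect terms: -4u² - 53u - 169 = 0.
By the quadratic formula, u = (53 ± √105) / -8, so u ≈ -7.9059 or u ≈ -5.3441.
Neither value makes a denominator zero (u ≠ -6, u ≠ -5), so both are valid.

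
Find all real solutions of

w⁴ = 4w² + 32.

Let u = w². The equation becomes u² - 4u - 32 = 0.
Factor: (u - 8)(u + 4) = 0, so u = 8 or u = -4.
w² = 8 gives w = ±2·√(2) ≈ ±2.8284.
w² = -4 < 0 has no real solution.

w = -2.8284 or w = 2.8284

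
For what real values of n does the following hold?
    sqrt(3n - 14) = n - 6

n = 10

Square both sides: 3n - 14 = (n - 6)^2.
Expand and rearrange: n^2 - 15n + 50 = 0.
Solving gives n = 10 or n = 5.
Check each candidate in the original equation:
  n = 10: sqrt(16) = 4, while n - 6 = 4 — valid.
  n = 5: sqrt(1) = 1, while n - 6 = -1 — extraneous.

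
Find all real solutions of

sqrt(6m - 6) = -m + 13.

Square both sides: 6m - 6 = (-m + 13)^2.
Expand and rearrange: m^2 - 32m + 175 = 0.
Solving gives m = 25 or m = 7.
Check each candidate in the original equation:
  m = 25: sqrt(144) = 12, while -m + 13 = -12 — extraneous.
  m = 7: sqrt(36) = 6, while -m + 13 = 6 — valid.

m = 7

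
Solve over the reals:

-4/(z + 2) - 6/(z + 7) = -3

Multiply both sides by (z + 2)(z + 7):
-4(z + 7) - 6(z + 2) = -3(z + 2)(z + 7).
Expand and collect terms: -3z^2 - 17z - 2 = 0.
By the quadratic formula, z = (17 +/- sqrt(265)) / -6, so z ~= -5.5465 or z ~= -0.1202.
Neither value makes a denominator zero (z != -2, z != -7), so both are valid.

z = -5.5465 or z = -0.1202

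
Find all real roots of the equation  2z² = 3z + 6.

Rearrange to standard form: 2z² - 3z - 6 = 0.
Discriminant: (-3)² − 4·2·(-6) = 57.
Quadratic formula: z = (3 ± √57) / 4.
So z = 3/4 + √(57)/4 ≈ 2.6375 or z = 3/4 - √(57)/4 ≈ -1.1375.

z = -1.1375 or z = 2.6375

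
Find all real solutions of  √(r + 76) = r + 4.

r = 5

Square both sides: r + 76 = (r + 4)².
Expand and rearrange: r² + 7r - 60 = 0.
Solving gives r = 5 or r = -12.
Check each candidate in the original equation:
  r = 5: √(81) = 9, while r + 4 = 9 — valid.
  r = -12: √(64) = 8, while r + 4 = -8 — extraneous.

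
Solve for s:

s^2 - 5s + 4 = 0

Factor: (s - 4)(s - 1) = 0.
So s = 4 or s = 1.

s = 1 or s = 4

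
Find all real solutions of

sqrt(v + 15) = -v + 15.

Square both sides: v + 15 = (-v + 15)^2.
Expand and rearrange: v^2 - 31v + 210 = 0.
Solving gives v = 21 or v = 10.
Check each candidate in the original equation:
  v = 21: sqrt(36) = 6, while -v + 15 = -6 — extraneous.
  v = 10: sqrt(25) = 5, while -v + 15 = 5 — valid.

v = 10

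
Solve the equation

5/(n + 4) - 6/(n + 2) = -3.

n = -5 or n = -0.6667

Multiply both sides by (n + 4)(n + 2):
5(n + 2) - 6(n + 4) = -3(n + 4)(n + 2).
Expand and collect terms: -3n² - 17n - 10 = 0.
Factor or apply the quadratic formula: n = -5 or n = -0.6667.
Neither value makes a denominator zero (n ≠ -4, n ≠ -2), so both are valid.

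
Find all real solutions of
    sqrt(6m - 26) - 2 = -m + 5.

m = 5

Isolate the radical: sqrt(6m - 26) = -m + 7.
Square both sides: 6m - 26 = (-m + 7)^2.
Expand and rearrange: m^2 - 20m + 75 = 0.
Solving gives m = 15 or m = 5.
Check each candidate in the original equation:
  m = 15: sqrt(64) = 8, while -m + 7 = -8 — extraneous.
  m = 5: sqrt(4) = 2, while -m + 7 = 2 — valid.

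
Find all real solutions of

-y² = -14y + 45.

y = 5 or y = 9

Bring every term to one side: -y² + 14y - 45 = 0.
Factor: -1(y - 9)(y - 5) = 0.
So y = 9 or y = 5.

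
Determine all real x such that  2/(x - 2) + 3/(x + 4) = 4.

Multiply both sides by (x - 2)(x + 4):
2(x + 4) + 3(x - 2) = 4(x - 2)(x + 4).
Expand and collect terms: 4x^2 + 3x - 34 = 0.
By the quadratic formula, x = (-3 +/- sqrt(553)) / 8, so x ~= 2.5645 or x ~= -3.3145.
Neither value makes a denominator zero (x != 2, x != -4), so both are valid.

x = -3.3145 or x = 2.5645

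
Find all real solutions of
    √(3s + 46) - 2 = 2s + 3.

s = 1

Isolate the radical: √(3s + 46) = 2s + 5.
Square both sides: 3s + 46 = (2s + 5)².
Expand and rearrange: 4s² + 17s - 21 = 0.
Solving gives s = 1 or s = -5.25.
Check each candidate in the original equation:
  s = 1: √(49) = 7, while 2s + 5 = 7 — valid.
  s = -5.25: √(30.25) = 5.5, while 2s + 5 = -5.5 — extraneous.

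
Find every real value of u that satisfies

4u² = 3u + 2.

u = -0.4254 or u = 1.1754

Rearrange to standard form: 4u² - 3u - 2 = 0.
Discriminant: (-3)² − 4·4·(-2) = 41.
Quadratic formula: u = (3 ± √41) / 8.
So u = 3/8 + √(41)/8 ≈ 1.1754 or u = 3/8 - √(41)/8 ≈ -0.4254.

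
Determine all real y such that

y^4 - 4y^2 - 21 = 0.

Let u = y^2. The equation becomes u^2 - 4u - 21 = 0.
Factor: (u + 3)(u - 7) = 0, so u = -3 or u = 7.
y^2 = -3 < 0 has no real solution.
y^2 = 7 gives y = +/-sqrt(7) ~= +/-2.6458.

y = -2.6458 or y = 2.6458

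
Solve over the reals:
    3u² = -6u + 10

Rearrange to standard form: 3u² + 6u - 10 = 0.
Discriminant: (6)² − 4·3·(-10) = 156.
Quadratic formula: u = (-6 ± √156) / 6.
So u = -1 + √(39)/3 ≈ 1.0817 or u = -√(39)/3 - 1 ≈ -3.0817.

u = -3.0817 or u = 1.0817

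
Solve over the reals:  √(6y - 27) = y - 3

Square both sides: 6y - 27 = (y - 3)².
Expand and rearrange: y² - 12y + 36 = 0.
This gives the repeated root y = 6.
Check in the original equation:
  y = 6: √(9) = 3, while y - 3 = 3 — valid.

y = 6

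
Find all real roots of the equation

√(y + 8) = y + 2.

y = 1

Square both sides: y + 8 = (y + 2)².
Expand and rearrange: y² + 3y - 4 = 0.
Solving gives y = 1 or y = -4.
Check each candidate in the original equation:
  y = 1: √(9) = 3, while y + 2 = 3 — valid.
  y = -4: √(4) = 2, while y + 2 = -2 — extraneous.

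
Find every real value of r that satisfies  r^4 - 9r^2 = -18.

Let u = r^2. The equation becomes u^2 - 9u + 18 = 0.
Factor: (u - 6)(u - 3) = 0, so u = 6 or u = 3.
r^2 = 6 gives r = +/-sqrt(6) ~= +/-2.4495.
r^2 = 3 gives r = +/-sqrt(3) ~= +/-1.7321.

r = -2.4495 or r = -1.7321 or r = 1.7321 or r = 2.4495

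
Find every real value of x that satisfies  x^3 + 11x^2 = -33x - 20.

Rearrange: x^3 + 11x^2 + 33x + 20 = 0.
Possible rational roots are divisors of 20. Testing x = -4 gives 0, so (x + 4) is a factor.
Divide: x^3 + 11x^2 + 33x + 20 = (x + 4)(x^2 + 7x + 5).
Apply the quadratic formula to x^2 + 7x + 5 = 0: x = (-7 +/- sqrt(29))/2, i.e. x ~= -0.8074 or x ~= -6.1926.

x = -6.1926 or x = -4 or x = -0.8074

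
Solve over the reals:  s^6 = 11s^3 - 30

Let u = s^3. The equation becomes u^2 - 11u + 30 = 0.
Factor: (u - 5)(u - 6) = 0, so u = 5 or u = 6.
s^3 = 5 gives s = (5)^(1/3) ~= 1.71.
s^3 = 6 gives s = (6)^(1/3) ~= 1.8171.

s = 1.71 or s = 1.8171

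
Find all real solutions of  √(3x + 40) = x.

x = 8

Square both sides: 3x + 40 = (x)².
Expand and rearrange: x² - 3x - 40 = 0.
Solving gives x = 8 or x = -5.
Check each candidate in the original equation:
  x = 8: √(64) = 8, while x = 8 — valid.
  x = -5: √(25) = 5, while x = -5 — extraneous.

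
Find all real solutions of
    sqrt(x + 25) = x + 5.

x = 0

Square both sides: x + 25 = (x + 5)^2.
Expand and rearrange: x^2 + 9x = 0.
Solving gives x = 0 or x = -9.
Check each candidate in the original equation:
  x = 0: sqrt(25) = 5, while x + 5 = 5 — valid.
  x = -9: sqrt(16) = 4, while x + 5 = -4 — extraneous.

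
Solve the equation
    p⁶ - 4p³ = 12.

Let u = p³. The equation becomes u² - 4u - 12 = 0.
Factor: (u - 6)(u + 2) = 0, so u = 6 or u = -2.
p³ = 6 gives p = ∛(6) ≈ 1.8171.
p³ = -2 gives p = -∛(2) ≈ -1.2599.

p = -1.2599 or p = 1.8171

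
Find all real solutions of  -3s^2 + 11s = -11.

Rearrange to standard form: -3s^2 + 11s + 11 = 0.
Discriminant: (11)^2 - 4*(-3)*11 = 253.
Quadratic formula: s = (-11 +/- sqrt(253)) / (-6).
So s = 11/6 - sqrt(253)/6 ~= -0.8177 or s = 11/6 + sqrt(253)/6 ~= 4.4843.

s = -0.8177 or s = 4.4843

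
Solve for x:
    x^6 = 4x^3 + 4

x = -0.9392 or x = 1.6902

Let u = x^3. The equation becomes u^2 - 4u - 4 = 0.
By the quadratic formula, u = 2 + 2*sqrt(2) or u = 2 - 2*sqrt(2).
x^3 = 2 + 2*sqrt(2) gives x = (2 + 2*sqrt(2))^(1/3) ~= 1.6902.
x^3 = 2 - 2*sqrt(2) gives x = -(-2 + 2*sqrt(2))^(1/3) ~= -0.9392.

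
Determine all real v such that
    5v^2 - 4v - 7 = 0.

Discriminant: (-4)^2 - 4*5*(-7) = 156.
Quadratic formula: v = (4 +/- sqrt(156)) / 10.
So v = 2/5 + sqrt(39)/5 ~= 1.649 or v = 2/5 - sqrt(39)/5 ~= -0.849.

v = -0.849 or v = 1.649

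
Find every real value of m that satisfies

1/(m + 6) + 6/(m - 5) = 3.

Multiply both sides by (m + 6)(m - 5):
(m - 5) + 6(m + 6) = 3(m + 6)(m - 5).
Expand and collect terms: 3m² - 4m - 121 = 0.
By the quadratic formula, m = (4 ± √1468) / 6, so m ≈ 7.0524 or m ≈ -5.7191.
Neither value makes a denominator zero (m ≠ -6, m ≠ 5), so both are valid.

m = -5.7191 or m = 7.0524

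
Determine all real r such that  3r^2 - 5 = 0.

Discriminant: (0)^2 - 4*3*(-5) = 60.
Quadratic formula: r = (0 +/- sqrt(60)) / 6.
So r = sqrt(15)/3 ~= 1.291 or r = -sqrt(15)/3 ~= -1.291.

r = -1.291 or r = 1.291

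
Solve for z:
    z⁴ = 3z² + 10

Let u = z². The equation becomes u² - 3u - 10 = 0.
Factor: (u - 5)(u + 2) = 0, so u = 5 or u = -2.
z² = 5 gives z = ±√(5) ≈ ±2.2361.
z² = -2 < 0 has no real solution.

z = -2.2361 or z = 2.2361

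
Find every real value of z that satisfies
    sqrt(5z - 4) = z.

Square both sides: 5z - 4 = (z)^2.
Expand and rearrange: z^2 - 5z + 4 = 0.
Solving gives z = 4 or z = 1.
Check each candidate in the original equation:
  z = 4: sqrt(16) = 4, while z = 4 — valid.
  z = 1: sqrt(1) = 1, while z = 1 — valid.

z = 1 or z = 4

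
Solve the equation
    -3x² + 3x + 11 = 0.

Discriminant: (3)² − 4·(-3)·11 = 141.
Quadratic formula: x = (-3 ± √141) / (-6).
So x = 1/2 - √(141)/6 ≈ -1.4791 or x = 1/2 + √(141)/6 ≈ 2.4791.

x = -1.4791 or x = 2.4791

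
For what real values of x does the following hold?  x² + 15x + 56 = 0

Factor: (x + 8)(x + 7) = 0.
So x = -8 or x = -7.

x = -8 or x = -7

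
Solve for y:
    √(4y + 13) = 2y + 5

y = -1

Square both sides: 4y + 13 = (2y + 5)².
Expand and rearrange: 4y² + 16y + 12 = 0.
Solving gives y = -1 or y = -3.
Check each candidate in the original equation:
  y = -1: √(9) = 3, while 2y + 5 = 3 — valid.
  y = -3: √(1) = 1, while 2y + 5 = -1 — extraneous.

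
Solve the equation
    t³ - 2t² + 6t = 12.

Rearrange: t³ - 2t² + 6t - 12 = 0.
Possible rational roots are divisors of -12. Testing t = 2 gives 0, so (t - 2) is a factor.
Divide: t³ - 2t² + 6t - 12 = (t - 2)(t² + 6).
The quadratic t² + 6 has discriminant -24 < 0, so no further real roots.

t = 2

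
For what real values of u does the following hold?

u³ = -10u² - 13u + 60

Rearrange: u³ + 10u² + 13u - 60 = 0.
Possible rational roots are divisors of -60. Testing u = -5 gives 0, so (u + 5) is a factor.
Divide: u³ + 10u² + 13u - 60 = (u + 5)(u² + 5u - 12).
Apply the quadratic formula to u² + 5u - 12 = 0: u = (-5 ± √73)/2, i.e. u ≈ 1.772 or u ≈ -6.772.

u = -6.772 or u = -5 or u = 1.772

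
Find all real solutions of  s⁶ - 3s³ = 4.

s = -1 or s = 1.5874

Let u = s³. The equation becomes u² - 3u - 4 = 0.
Factor: (u - 4)(u + 1) = 0, so u = 4 or u = -1.
s³ = 4 gives s = ∛(4) ≈ 1.5874.
s³ = -1 gives s = -1.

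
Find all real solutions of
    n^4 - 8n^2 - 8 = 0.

n = -2.9831 or n = 2.9831

Let u = n^2. The equation becomes u^2 - 8u - 8 = 0.
By the quadratic formula, u = 4 + 2*sqrt(6) or u = 4 - 2*sqrt(6).
n^2 = 4 + 2*sqrt(6) gives n = +/-sqrt(4 + 2*sqrt(6)) ~= +/-2.9831.
n^2 = 4 - 2*sqrt(6) < 0 has no real solution.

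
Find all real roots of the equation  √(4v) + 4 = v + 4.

v = 0 or v = 4

Isolate the radical: √(4v) = v.
Square both sides: 4v = (v)².
Expand and rearrange: v² - 4v = 0.
Solving gives v = 4 or v = 0.
Check each candidate in the original equation:
  v = 4: √(16) = 4, while v = 4 — valid.
  v = 0: √(0) = 0, while v = 0 — valid.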